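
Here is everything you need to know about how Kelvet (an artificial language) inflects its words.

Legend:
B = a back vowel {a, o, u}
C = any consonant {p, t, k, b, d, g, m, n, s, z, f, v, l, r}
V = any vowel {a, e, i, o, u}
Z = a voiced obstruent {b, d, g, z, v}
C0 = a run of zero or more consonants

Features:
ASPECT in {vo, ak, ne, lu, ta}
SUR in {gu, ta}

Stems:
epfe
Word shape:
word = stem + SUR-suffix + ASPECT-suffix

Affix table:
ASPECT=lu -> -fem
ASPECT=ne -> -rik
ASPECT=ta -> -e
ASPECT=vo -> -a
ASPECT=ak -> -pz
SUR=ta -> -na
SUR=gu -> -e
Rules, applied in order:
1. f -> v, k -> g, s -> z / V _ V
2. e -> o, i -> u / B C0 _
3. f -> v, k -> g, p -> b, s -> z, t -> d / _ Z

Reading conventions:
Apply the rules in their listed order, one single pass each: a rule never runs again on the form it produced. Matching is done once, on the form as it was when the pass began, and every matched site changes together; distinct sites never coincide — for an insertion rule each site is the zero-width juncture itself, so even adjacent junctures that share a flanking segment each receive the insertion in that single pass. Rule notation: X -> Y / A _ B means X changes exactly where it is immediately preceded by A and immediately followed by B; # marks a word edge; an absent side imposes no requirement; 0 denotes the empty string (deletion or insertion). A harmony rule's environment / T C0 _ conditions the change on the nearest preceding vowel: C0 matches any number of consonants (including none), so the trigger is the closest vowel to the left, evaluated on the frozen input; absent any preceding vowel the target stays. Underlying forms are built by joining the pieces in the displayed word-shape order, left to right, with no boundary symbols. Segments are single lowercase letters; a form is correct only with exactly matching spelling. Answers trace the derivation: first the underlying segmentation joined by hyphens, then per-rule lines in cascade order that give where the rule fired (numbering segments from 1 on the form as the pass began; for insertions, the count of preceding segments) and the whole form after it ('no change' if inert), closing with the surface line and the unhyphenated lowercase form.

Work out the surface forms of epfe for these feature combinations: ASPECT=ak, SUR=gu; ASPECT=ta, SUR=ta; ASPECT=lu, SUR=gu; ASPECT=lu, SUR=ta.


cell ASPECT=ak, SUR=gu:
underlying: epfe-e-pz
1. f -> v, k -> g, s -> z / V _ V: no change
2. e -> o, i -> u / B C0 _: no change
3. f -> v, k -> g, p -> b, s -> z, t -> d / _ Z: fires at position(s) 6: epfeebz
surface: epfeebz

cell ASPECT=ta, SUR=ta:
underlying: epfe-na-e
1. f -> v, k -> g, s -> z / V _ V: no change
2. e -> o, i -> u / B C0 _: fires at position(s) 7: epfenao
3. f -> v, k -> g, p -> b, s -> z, t -> d / _ Z: no change
surface: epfenao

cell ASPECT=lu, SUR=gu:
underlying: epfe-e-fem
1. f -> v, k -> g, s -> z / V _ V: fires at position(s) 6: epfeevem
2. e -> o, i -> u / B C0 _: no change
3. f -> v, k -> g, p -> b, s -> z, t -> d / _ Z: no change
surface: epfeevem

cell ASPECT=lu, SUR=ta:
underlying: epfe-na-fem
1. f -> v, k -> g, s -> z / V _ V: fires at position(s) 7: epfenavem
2. e -> o, i -> u / B C0 _: fires at position(s) 8: epfenavom
3. f -> v, k -> g, p -> b, s -> z, t -> d / _ Z: no change
surface: epfenavom


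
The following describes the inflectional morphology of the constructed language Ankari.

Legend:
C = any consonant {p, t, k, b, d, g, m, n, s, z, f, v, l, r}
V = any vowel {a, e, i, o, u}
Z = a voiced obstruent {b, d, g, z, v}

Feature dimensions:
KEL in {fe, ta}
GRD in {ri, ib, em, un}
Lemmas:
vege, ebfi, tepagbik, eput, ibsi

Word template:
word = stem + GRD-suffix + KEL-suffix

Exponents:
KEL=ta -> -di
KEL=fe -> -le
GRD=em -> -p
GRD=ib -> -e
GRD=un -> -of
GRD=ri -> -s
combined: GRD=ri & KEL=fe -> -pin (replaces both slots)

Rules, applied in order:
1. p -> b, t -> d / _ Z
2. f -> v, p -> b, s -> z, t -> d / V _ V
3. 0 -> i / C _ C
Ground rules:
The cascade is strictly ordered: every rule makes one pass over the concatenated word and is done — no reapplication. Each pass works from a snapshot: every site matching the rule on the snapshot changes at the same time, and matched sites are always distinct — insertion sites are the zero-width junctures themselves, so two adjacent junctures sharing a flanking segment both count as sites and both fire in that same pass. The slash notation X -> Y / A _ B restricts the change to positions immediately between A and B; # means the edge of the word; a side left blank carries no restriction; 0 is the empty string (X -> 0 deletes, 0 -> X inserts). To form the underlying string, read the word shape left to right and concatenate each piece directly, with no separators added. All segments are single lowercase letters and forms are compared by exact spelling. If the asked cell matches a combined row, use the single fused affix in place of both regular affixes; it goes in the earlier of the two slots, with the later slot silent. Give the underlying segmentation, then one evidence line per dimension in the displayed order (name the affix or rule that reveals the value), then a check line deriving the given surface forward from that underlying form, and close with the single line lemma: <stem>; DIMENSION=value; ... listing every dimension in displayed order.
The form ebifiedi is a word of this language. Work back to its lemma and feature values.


underlying: ebfi-e-di
KEL=ta - signalled by the affix -di
GRD=ib - signalled by the affix -e
check: ebfiedi -> ebfiedi -> ebfiedi -> ebifiedi
lemma: ebfi; KEL=ta; GRD=ib


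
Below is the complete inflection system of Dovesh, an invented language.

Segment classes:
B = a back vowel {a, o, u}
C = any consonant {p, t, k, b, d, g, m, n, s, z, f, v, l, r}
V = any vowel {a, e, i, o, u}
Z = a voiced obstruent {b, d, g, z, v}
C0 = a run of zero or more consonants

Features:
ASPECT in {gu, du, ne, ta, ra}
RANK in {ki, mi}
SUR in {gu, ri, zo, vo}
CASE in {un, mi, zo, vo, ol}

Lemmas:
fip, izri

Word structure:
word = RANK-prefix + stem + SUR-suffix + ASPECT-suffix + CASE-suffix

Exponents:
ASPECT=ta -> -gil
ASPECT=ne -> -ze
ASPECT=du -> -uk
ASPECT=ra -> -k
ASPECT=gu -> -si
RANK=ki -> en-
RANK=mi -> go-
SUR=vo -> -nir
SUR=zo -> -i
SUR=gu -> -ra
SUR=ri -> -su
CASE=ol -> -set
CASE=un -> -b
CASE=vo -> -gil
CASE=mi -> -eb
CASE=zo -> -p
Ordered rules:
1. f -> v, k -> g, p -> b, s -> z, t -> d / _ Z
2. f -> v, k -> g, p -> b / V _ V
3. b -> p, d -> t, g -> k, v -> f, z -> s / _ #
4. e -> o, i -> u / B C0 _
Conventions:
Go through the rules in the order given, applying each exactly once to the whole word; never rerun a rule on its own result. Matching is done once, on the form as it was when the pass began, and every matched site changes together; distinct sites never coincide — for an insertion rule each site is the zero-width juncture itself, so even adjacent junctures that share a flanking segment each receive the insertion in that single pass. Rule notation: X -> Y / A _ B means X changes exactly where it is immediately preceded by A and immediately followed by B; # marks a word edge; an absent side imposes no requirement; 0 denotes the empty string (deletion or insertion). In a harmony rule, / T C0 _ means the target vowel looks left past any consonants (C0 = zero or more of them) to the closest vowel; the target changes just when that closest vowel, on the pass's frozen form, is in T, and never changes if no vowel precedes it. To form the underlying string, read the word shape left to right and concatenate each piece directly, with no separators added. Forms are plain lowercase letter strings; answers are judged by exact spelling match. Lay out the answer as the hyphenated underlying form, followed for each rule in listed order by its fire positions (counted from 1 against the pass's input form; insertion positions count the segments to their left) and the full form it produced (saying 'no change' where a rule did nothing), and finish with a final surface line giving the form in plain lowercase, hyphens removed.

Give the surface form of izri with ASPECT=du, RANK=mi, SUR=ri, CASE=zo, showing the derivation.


underlying: go-izri-su-uk-p
1. f -> v, k -> g, p -> b, s -> z, t -> d / _ Z: no change
2. f -> v, k -> g, p -> b / V _ V: no change
3. b -> p, d -> t, g -> k, v -> f, z -> s / _ #: no change
4. e -> o, i -> u / B C0 _: fires at position(s) 3: gouzrisuukp
surface: gouzrisuukp


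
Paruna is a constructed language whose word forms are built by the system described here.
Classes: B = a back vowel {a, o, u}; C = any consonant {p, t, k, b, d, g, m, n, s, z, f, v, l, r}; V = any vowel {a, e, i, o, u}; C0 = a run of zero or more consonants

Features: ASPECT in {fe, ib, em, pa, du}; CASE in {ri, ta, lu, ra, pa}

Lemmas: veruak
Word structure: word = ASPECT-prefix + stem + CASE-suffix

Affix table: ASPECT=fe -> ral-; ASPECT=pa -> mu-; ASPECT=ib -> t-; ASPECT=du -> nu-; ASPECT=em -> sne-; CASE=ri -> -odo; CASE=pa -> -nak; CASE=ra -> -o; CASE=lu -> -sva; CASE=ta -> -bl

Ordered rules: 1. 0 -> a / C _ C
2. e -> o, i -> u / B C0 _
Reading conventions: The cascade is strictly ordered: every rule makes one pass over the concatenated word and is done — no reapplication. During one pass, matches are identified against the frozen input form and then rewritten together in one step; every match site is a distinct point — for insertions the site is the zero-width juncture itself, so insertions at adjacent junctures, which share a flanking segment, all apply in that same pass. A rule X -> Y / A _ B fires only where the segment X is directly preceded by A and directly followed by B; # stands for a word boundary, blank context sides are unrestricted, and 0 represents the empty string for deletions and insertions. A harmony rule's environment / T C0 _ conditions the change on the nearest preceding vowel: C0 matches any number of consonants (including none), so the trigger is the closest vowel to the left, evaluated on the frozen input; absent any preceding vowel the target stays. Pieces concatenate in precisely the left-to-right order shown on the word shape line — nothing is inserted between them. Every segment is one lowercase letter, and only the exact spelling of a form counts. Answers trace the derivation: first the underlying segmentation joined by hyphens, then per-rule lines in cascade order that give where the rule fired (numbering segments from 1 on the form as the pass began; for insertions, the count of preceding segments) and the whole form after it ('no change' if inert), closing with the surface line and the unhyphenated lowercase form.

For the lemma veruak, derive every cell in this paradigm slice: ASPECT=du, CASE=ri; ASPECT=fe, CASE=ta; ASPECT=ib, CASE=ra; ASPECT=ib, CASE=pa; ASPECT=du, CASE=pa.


cell ASPECT=du, CASE=ri:
underlying: nu-veruak-odo
1. 0 -> a / C _ C: no change
2. e -> o, i -> u / B C0 _: fires at position(s) 4: nuvoruakodo
surface: nuvoruakodo

cell ASPECT=fe, CASE=ta:
underlying: ral-veruak-bl
1. 0 -> a / C _ C: inserts after position(s) 3, 9, 10: ralaveruakabal
2. e -> o, i -> u / B C0 _: fires at position(s) 6: ralavoruakabal
surface: ralavoruakabal

cell ASPECT=ib, CASE=ra:
underlying: t-veruak-o
1. 0 -> a / C _ C: inserts after position(s) 1: taveruako
2. e -> o, i -> u / B C0 _: fires at position(s) 4: tavoruako
surface: tavoruako

cell ASPECT=ib, CASE=pa:
underlying: t-veruak-nak
1. 0 -> a / C _ C: inserts after position(s) 1, 7: taveruakanak
2. e -> o, i -> u / B C0 _: fires at position(s) 4: tavoruakanak
surface: tavoruakanak

cell ASPECT=du, CASE=pa:
underlying: nu-veruak-nak
1. 0 -> a / C _ C: inserts after position(s) 8: nuveruakanak
2. e -> o, i -> u / B C0 _: fires at position(s) 4: nuvoruakanak
surface: nuvoruakanak


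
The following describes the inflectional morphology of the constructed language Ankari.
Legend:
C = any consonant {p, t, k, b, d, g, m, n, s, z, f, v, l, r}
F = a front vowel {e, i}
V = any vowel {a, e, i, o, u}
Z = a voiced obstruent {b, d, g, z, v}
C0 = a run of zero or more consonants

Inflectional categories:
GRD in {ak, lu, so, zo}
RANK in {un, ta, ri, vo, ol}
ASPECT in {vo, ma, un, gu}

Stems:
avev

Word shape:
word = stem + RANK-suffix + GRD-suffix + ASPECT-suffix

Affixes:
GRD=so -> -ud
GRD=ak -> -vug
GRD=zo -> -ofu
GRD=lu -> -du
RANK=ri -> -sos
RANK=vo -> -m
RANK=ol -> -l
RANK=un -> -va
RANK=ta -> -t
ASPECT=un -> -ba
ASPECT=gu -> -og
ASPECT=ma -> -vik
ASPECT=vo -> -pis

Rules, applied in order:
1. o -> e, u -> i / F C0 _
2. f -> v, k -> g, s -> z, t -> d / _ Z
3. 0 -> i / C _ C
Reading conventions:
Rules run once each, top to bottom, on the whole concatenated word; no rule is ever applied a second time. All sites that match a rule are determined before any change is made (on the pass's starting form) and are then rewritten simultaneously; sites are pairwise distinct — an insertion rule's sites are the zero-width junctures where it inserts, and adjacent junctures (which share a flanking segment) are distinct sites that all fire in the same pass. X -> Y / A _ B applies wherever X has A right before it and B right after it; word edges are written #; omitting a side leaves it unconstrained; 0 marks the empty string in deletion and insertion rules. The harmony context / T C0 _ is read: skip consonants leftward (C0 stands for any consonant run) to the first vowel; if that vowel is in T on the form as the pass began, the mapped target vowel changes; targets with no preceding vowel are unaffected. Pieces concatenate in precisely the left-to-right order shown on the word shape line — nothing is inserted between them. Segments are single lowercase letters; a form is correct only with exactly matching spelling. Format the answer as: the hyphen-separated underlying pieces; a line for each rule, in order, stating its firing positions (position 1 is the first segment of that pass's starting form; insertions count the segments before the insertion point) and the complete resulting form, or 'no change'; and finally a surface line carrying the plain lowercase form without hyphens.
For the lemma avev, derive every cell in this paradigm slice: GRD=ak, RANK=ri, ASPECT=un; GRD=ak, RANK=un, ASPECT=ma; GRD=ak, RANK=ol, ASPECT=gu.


cell GRD=ak, RANK=ri, ASPECT=un:
underlying: avev-sos-vug-ba
1. o -> e, u -> i / F C0 _: fires at position(s) 6: avevsesvugba
2. f -> v, k -> g, s -> z, t -> d / _ Z: fires at position(s) 7: avevsezvugba
3. 0 -> i / C _ C: inserts after position(s) 4, 7, 10: avevisezivugiba
surface: avevisezivugiba

cell GRD=ak, RANK=un, ASPECT=ma:
underlying: avev-va-vug-vik
1. o -> e, u -> i / F C0 _: no change
2. f -> v, k -> g, s -> z, t -> d / _ Z: no change
3. 0 -> i / C _ C: inserts after position(s) 4, 9: avevivavugivik
surface: avevivavugivik

cell GRD=ak, RANK=ol, ASPECT=gu:
underlying: avev-l-vug-og
1. o -> e, u -> i / F C0 _: fires at position(s) 7: avevlvigog
2. f -> v, k -> g, s -> z, t -> d / _ Z: no change
3. 0 -> i / C _ C: inserts after position(s) 4, 5: avevilivigog
surface: avevilivigog


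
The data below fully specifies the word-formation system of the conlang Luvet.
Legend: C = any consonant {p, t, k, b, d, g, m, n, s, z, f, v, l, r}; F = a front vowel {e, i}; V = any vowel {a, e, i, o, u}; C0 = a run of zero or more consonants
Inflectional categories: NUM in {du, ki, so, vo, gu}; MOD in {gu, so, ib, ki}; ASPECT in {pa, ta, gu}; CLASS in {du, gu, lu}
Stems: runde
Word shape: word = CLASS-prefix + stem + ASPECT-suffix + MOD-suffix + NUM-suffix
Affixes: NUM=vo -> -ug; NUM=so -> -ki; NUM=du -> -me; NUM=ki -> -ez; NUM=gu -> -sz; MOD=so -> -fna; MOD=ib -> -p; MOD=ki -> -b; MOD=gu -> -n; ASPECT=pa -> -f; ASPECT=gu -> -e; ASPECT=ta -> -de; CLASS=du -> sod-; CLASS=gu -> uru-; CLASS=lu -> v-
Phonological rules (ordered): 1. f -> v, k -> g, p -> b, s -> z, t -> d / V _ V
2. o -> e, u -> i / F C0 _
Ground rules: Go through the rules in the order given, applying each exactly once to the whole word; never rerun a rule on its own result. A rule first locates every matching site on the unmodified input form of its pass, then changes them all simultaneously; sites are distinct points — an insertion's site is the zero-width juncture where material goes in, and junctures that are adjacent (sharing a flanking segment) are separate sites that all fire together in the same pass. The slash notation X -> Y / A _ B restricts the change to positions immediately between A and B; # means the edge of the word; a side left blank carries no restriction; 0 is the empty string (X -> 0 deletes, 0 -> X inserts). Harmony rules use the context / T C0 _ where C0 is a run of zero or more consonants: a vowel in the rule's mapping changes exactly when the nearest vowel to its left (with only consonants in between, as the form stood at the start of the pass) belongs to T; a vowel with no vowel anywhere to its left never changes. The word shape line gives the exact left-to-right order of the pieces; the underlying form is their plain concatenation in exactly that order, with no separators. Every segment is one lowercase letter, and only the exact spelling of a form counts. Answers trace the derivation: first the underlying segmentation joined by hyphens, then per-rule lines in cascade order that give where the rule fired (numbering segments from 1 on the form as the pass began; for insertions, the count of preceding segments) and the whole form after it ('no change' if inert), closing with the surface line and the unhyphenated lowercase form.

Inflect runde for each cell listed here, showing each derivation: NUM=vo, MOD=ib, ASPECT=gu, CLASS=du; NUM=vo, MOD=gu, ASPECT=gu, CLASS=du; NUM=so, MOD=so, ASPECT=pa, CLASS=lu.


cell NUM=vo, MOD=ib, ASPECT=gu, CLASS=du:
underlying: sod-runde-e-p-ug
1. f -> v, k -> g, p -> b, s -> z, t -> d / V _ V: fires at position(s) 10: sodrundeebug
2. o -> e, u -> i / F C0 _: fires at position(s) 11: sodrundeebig
surface: sodrundeebig

cell NUM=vo, MOD=gu, ASPECT=gu, CLASS=du:
underlying: sod-runde-e-n-ug
1. f -> v, k -> g, p -> b, s -> z, t -> d / V _ V: no change
2. o -> e, u -> i / F C0 _: fires at position(s) 11: sodrundeenig
surface: sodrundeenig

cell NUM=so, MOD=so, ASPECT=pa, CLASS=lu:
underlying: v-runde-f-fna-ki
1. f -> v, k -> g, p -> b, s -> z, t -> d / V _ V: fires at position(s) 11: vrundeffnagi
2. o -> e, u -> i / F C0 _: no change
surface: vrundeffnagi


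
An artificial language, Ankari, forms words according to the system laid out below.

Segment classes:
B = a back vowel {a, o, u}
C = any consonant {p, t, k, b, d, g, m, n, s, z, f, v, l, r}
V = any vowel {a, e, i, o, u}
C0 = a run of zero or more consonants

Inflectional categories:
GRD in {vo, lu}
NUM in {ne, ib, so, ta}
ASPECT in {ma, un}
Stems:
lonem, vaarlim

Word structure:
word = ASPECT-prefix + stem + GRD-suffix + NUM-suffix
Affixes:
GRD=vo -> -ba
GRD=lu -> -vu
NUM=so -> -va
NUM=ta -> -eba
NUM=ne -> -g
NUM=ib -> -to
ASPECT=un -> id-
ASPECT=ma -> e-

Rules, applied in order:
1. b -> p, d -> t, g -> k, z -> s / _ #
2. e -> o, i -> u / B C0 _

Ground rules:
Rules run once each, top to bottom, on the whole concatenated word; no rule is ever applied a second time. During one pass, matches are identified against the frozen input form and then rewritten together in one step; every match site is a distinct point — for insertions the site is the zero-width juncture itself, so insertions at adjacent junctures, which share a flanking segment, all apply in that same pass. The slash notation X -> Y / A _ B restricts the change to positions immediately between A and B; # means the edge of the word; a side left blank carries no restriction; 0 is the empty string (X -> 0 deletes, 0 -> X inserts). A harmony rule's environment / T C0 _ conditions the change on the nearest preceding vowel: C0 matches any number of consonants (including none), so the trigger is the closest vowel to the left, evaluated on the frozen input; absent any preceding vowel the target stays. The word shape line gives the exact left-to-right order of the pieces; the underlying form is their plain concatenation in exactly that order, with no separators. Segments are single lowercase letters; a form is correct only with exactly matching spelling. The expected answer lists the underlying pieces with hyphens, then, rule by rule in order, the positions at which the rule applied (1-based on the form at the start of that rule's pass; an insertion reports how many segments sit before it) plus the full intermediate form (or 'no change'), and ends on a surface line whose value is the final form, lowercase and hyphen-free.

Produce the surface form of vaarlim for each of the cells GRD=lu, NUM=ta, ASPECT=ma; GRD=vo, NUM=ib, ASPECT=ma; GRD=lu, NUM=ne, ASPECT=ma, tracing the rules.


cell GRD=lu, NUM=ta, ASPECT=ma:
underlying: e-vaarlim-vu-eba
1. b -> p, d -> t, g -> k, z -> s / _ #: no change
2. e -> o, i -> u / B C0 _: fires at position(s) 7, 11: evaarlumvuoba
surface: evaarlumvuoba

cell GRD=vo, NUM=ib, ASPECT=ma:
underlying: e-vaarlim-ba-to
1. b -> p, d -> t, g -> k, z -> s / _ #: no change
2. e -> o, i -> u / B C0 _: fires at position(s) 7: evaarlumbato
surface: evaarlumbato

cell GRD=lu, NUM=ne, ASPECT=ma:
underlying: e-vaarlim-vu-g
1. b -> p, d -> t, g -> k, z -> s / _ #: fires at position(s) 11: evaarlimvuk
2. e -> o, i -> u / B C0 _: fires at position(s) 7: evaarlumvuk
surface: evaarlumvuk


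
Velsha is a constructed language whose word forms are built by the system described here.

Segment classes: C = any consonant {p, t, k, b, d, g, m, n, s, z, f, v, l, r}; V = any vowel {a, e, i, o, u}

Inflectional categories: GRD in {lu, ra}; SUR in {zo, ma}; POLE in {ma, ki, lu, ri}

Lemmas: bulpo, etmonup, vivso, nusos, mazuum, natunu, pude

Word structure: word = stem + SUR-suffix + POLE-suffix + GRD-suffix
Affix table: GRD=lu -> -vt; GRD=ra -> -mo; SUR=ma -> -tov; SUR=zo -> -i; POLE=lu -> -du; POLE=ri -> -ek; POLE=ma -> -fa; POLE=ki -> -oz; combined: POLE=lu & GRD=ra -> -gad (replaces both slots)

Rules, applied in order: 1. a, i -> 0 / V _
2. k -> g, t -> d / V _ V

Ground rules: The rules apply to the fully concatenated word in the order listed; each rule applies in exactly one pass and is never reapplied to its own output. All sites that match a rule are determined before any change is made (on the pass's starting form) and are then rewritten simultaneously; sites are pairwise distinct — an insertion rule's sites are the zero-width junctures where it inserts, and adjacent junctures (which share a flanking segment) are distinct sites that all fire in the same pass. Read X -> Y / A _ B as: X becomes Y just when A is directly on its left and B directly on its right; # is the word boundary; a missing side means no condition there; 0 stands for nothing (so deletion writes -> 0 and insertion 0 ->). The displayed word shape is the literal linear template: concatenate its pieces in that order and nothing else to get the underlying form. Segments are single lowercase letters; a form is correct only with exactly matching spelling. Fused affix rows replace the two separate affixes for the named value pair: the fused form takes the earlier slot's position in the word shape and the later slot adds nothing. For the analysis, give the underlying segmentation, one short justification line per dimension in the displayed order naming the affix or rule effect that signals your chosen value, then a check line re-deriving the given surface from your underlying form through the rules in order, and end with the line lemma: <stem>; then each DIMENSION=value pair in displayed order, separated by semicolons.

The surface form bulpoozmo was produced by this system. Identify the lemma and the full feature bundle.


underlying: bulpo-i-oz-mo
GRD=ra - signalled by the affix -mo
SUR=zo - signalled by the affix -i
POLE=ki - signalled by the affix -oz
check: bulpoiozmo -> bulpoozmo -> bulpoozmo
lemma: bulpo; GRD=ra; SUR=zo; POLE=ki


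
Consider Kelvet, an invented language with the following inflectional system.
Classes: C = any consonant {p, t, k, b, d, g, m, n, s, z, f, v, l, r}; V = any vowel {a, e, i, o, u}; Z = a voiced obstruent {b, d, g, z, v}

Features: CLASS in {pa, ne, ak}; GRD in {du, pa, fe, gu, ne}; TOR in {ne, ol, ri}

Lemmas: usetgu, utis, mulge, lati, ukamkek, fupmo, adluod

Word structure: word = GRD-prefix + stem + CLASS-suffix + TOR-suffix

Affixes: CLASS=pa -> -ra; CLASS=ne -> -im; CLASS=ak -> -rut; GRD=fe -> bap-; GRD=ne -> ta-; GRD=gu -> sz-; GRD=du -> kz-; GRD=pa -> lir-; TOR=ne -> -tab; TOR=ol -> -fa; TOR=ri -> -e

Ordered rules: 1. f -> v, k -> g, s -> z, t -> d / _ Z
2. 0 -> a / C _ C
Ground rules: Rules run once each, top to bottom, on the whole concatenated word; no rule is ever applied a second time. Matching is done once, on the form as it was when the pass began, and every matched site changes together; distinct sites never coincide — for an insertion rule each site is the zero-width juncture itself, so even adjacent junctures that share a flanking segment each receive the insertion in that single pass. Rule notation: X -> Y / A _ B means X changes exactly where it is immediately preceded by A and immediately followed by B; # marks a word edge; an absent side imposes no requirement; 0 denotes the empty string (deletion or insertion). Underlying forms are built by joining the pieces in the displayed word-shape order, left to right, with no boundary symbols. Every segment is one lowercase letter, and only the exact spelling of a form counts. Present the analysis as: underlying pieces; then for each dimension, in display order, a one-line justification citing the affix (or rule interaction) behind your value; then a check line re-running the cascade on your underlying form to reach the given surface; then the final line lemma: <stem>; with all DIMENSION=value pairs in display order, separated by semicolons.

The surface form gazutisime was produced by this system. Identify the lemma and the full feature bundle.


underlying: kz-utis-im-e
CLASS=ne - signalled by the affix -im
GRD=du - signalled by the affix kz-
TOR=ri - signalled by the affix -e
check: kzutisime -> gzutisime -> gazutisime
lemma: utis; CLASS=ne; GRD=du; TOR=ri


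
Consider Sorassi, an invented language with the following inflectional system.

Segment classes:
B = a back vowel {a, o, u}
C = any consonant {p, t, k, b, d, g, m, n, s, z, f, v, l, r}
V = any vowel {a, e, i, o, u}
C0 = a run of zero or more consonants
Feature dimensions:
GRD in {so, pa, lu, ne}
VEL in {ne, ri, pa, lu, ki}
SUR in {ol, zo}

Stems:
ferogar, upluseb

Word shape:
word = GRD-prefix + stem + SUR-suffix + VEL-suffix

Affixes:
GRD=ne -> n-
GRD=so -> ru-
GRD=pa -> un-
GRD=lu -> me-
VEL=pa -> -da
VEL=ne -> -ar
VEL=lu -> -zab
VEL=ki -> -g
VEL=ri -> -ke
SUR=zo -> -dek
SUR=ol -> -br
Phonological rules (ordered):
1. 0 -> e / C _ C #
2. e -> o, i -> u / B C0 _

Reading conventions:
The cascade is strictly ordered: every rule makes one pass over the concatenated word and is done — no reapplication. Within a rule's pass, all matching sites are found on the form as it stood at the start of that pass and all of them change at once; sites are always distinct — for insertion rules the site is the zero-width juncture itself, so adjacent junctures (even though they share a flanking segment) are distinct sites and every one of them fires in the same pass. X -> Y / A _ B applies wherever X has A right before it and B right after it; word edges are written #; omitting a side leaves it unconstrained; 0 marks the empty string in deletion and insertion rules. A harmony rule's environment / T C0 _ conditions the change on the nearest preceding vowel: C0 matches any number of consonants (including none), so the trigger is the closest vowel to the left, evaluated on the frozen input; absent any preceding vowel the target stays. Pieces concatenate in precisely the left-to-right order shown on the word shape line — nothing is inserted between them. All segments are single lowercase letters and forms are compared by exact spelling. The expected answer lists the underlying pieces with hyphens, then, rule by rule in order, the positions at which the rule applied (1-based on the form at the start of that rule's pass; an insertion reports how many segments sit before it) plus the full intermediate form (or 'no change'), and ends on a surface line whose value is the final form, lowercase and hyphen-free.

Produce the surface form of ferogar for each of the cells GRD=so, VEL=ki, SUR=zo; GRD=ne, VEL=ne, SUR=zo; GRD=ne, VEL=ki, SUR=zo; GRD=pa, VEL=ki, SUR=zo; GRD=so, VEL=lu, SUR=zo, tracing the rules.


cell GRD=so, VEL=ki, SUR=zo:
underlying: ru-ferogar-dek-g
1. 0 -> e / C _ C #: inserts after position(s) 12: ruferogardekeg
2. e -> o, i -> u / B C0 _: fires at position(s) 4, 11: ruforogardokeg
surface: ruforogardokeg

cell GRD=ne, VEL=ne, SUR=zo:
underlying: n-ferogar-dek-ar
1. 0 -> e / C _ C #: no change
2. e -> o, i -> u / B C0 _: fires at position(s) 10: nferogardokar
surface: nferogardokar

cell GRD=ne, VEL=ki, SUR=zo:
underlying: n-ferogar-dek-g
1. 0 -> e / C _ C #: inserts after position(s) 11: nferogardekeg
2. e -> o, i -> u / B C0 _: fires at position(s) 10: nferogardokeg
surface: nferogardokeg

cell GRD=pa, VEL=ki, SUR=zo:
underlying: un-ferogar-dek-g
1. 0 -> e / C _ C #: inserts after position(s) 12: unferogardekeg
2. e -> o, i -> u / B C0 _: fires at position(s) 4, 11: unforogardokeg
surface: unforogardokeg

cell GRD=so, VEL=lu, SUR=zo:
underlying: ru-ferogar-dek-zab
1. 0 -> e / C _ C #: no change
2. e -> o, i -> u / B C0 _: fires at position(s) 4, 11: ruforogardokzab
surface: ruforogardokzab


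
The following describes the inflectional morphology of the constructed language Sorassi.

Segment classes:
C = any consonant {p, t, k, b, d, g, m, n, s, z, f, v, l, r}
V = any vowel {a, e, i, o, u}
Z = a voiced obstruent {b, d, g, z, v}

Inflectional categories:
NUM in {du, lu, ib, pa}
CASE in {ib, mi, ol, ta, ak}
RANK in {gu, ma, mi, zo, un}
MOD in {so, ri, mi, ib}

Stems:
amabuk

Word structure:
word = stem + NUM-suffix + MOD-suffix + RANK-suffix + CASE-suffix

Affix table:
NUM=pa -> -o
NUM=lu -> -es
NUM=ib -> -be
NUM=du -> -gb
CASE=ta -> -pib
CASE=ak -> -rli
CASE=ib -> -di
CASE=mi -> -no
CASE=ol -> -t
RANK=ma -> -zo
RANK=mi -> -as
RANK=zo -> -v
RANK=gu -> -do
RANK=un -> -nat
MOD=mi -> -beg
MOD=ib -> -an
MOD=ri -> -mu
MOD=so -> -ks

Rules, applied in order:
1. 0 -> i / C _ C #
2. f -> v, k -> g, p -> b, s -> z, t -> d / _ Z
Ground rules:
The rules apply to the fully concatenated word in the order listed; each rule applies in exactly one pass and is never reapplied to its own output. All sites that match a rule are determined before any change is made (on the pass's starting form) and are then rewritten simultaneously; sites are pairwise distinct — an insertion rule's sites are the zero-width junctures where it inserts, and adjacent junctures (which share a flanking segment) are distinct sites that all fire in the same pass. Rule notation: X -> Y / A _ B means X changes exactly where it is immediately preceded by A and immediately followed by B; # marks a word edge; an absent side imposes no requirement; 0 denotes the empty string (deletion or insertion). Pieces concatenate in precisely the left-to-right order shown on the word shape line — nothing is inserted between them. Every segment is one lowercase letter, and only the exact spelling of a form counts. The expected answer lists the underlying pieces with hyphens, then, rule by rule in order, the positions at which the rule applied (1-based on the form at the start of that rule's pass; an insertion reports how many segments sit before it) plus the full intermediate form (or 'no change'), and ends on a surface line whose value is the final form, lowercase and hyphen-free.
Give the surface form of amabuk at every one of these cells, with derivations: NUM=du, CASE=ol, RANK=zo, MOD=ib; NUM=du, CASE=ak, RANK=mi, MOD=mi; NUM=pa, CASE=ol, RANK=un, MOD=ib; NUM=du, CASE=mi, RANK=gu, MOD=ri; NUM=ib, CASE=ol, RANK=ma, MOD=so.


cell NUM=du, CASE=ol, RANK=zo, MOD=ib:
underlying: amabuk-gb-an-v-t
1. 0 -> i / C _ C #: inserts after position(s) 11: amabukgbanvit
2. f -> v, k -> g, p -> b, s -> z, t -> d / _ Z: fires at position(s) 6: amabuggbanvit
surface: amabuggbanvit

cell NUM=du, CASE=ak, RANK=mi, MOD=mi:
underlying: amabuk-gb-beg-as-rli
1. 0 -> i / C _ C #: no change
2. f -> v, k -> g, p -> b, s -> z, t -> d / _ Z: fires at position(s) 6: amabuggbbegasrli
surface: amabuggbbegasrli

cell NUM=pa, CASE=ol, RANK=un, MOD=ib:
underlying: amabuk-o-an-nat-t
1. 0 -> i / C _ C #: inserts after position(s) 12: amabukoannatit
2. f -> v, k -> g, p -> b, s -> z, t -> d / _ Z: no change
surface: amabukoannatit

cell NUM=du, CASE=mi, RANK=gu, MOD=ri:
underlying: amabuk-gb-mu-do-no
1. 0 -> i / C _ C #: no change
2. f -> v, k -> g, p -> b, s -> z, t -> d / _ Z: fires at position(s) 6: amabuggbmudono
surface: amabuggbmudono

cell NUM=ib, CASE=ol, RANK=ma, MOD=so:
underlying: amabuk-be-ks-zo-t
1. 0 -> i / C _ C #: no change
2. f -> v, k -> g, p -> b, s -> z, t -> d / _ Z: fires at position(s) 6, 10: amabugbekzzot
surface: amabugbekzzot


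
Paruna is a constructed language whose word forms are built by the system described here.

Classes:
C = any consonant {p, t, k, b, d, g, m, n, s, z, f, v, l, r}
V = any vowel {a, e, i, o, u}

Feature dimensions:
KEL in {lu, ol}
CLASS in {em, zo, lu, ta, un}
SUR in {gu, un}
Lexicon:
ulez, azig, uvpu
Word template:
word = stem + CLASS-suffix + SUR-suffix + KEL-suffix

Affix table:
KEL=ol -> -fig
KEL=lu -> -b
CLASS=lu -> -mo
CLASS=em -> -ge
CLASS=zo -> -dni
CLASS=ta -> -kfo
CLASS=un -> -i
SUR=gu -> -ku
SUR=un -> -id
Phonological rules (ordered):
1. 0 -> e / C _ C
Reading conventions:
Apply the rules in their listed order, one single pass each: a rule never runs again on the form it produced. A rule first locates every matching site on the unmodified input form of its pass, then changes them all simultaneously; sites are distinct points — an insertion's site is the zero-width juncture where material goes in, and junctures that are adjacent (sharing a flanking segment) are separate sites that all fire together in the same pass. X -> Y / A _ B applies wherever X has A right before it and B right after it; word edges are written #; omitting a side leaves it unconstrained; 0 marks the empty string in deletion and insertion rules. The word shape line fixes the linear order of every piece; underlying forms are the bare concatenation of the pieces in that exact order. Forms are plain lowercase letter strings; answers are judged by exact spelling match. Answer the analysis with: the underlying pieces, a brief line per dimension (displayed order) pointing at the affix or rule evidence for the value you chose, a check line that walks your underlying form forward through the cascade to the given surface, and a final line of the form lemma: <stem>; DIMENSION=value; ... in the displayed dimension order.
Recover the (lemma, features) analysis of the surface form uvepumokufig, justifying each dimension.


underlying: uvpu-mo-ku-fig
KEL=ol - signalled by the affix -fig
CLASS=lu - signalled by the affix -mo
SUR=gu - signalled by the affix -ku
check: uvpumokufig -> uvepumokufig
lemma: uvpu; KEL=ol; CLASS=lu; SUR=gu


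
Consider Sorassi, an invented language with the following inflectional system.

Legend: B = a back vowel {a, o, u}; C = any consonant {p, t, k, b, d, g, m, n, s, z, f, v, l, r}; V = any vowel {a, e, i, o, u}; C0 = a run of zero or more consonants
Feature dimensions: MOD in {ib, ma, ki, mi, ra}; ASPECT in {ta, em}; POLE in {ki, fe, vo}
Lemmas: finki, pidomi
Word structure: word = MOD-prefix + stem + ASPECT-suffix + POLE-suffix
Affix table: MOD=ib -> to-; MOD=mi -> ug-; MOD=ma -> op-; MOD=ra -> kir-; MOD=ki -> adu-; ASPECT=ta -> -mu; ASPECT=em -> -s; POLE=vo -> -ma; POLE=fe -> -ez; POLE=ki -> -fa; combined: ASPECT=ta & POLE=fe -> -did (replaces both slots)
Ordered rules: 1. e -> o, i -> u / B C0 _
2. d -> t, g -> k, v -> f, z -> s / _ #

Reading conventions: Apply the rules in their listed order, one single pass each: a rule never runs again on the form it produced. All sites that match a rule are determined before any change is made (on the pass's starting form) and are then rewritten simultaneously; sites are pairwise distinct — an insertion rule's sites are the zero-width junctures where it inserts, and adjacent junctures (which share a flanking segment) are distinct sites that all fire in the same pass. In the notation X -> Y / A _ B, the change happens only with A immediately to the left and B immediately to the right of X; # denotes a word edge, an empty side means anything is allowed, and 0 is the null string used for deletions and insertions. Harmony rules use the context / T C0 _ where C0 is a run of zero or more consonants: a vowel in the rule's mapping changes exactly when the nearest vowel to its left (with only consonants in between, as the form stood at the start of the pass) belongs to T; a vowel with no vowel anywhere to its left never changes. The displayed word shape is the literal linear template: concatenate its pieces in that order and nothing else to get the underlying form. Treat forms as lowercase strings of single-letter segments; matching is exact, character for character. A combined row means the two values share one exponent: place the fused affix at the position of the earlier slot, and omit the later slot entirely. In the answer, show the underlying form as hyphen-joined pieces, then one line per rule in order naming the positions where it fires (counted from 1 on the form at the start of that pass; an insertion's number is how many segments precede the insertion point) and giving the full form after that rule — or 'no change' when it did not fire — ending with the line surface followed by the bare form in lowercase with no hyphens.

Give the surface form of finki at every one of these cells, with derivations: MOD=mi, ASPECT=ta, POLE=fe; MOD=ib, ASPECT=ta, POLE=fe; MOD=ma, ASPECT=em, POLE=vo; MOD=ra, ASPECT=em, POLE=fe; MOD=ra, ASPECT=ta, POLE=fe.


cell MOD=mi, ASPECT=ta, POLE=fe:
underlying: ug-finki-did
1. e -> o, i -> u / B C0 _: fires at position(s) 4: ugfunkidid
2. d -> t, g -> k, v -> f, z -> s / _ #: fires at position(s) 10: ugfunkidit
surface: ugfunkidit

cell MOD=ib, ASPECT=ta, POLE=fe:
underlying: to-finki-did
1. e -> o, i -> u / B C0 _: fires at position(s) 4: tofunkidid
2. d -> t, g -> k, v -> f, z -> s / _ #: fires at position(s) 10: tofunkidit
surface: tofunkidit

cell MOD=ma, ASPECT=em, POLE=vo:
underlying: op-finki-s-ma
1. e -> o, i -> u / B C0 _: fires at position(s) 4: opfunkisma
2. d -> t, g -> k, v -> f, z -> s / _ #: no change
surface: opfunkisma

cell MOD=ra, ASPECT=em, POLE=fe:
underlying: kir-finki-s-ez
1. e -> o, i -> u / B C0 _: no change
2. d -> t, g -> k, v -> f, z -> s / _ #: fires at position(s) 11: kirfinkises
surface: kirfinkises

cell MOD=ra, ASPECT=ta, POLE=fe:
underlying: kir-finki-did
1. e -> o, i -> u / B C0 _: no change
2. d -> t, g -> k, v -> f, z -> s / _ #: fires at position(s) 11: kirfinkidit
surface: kirfinkidit


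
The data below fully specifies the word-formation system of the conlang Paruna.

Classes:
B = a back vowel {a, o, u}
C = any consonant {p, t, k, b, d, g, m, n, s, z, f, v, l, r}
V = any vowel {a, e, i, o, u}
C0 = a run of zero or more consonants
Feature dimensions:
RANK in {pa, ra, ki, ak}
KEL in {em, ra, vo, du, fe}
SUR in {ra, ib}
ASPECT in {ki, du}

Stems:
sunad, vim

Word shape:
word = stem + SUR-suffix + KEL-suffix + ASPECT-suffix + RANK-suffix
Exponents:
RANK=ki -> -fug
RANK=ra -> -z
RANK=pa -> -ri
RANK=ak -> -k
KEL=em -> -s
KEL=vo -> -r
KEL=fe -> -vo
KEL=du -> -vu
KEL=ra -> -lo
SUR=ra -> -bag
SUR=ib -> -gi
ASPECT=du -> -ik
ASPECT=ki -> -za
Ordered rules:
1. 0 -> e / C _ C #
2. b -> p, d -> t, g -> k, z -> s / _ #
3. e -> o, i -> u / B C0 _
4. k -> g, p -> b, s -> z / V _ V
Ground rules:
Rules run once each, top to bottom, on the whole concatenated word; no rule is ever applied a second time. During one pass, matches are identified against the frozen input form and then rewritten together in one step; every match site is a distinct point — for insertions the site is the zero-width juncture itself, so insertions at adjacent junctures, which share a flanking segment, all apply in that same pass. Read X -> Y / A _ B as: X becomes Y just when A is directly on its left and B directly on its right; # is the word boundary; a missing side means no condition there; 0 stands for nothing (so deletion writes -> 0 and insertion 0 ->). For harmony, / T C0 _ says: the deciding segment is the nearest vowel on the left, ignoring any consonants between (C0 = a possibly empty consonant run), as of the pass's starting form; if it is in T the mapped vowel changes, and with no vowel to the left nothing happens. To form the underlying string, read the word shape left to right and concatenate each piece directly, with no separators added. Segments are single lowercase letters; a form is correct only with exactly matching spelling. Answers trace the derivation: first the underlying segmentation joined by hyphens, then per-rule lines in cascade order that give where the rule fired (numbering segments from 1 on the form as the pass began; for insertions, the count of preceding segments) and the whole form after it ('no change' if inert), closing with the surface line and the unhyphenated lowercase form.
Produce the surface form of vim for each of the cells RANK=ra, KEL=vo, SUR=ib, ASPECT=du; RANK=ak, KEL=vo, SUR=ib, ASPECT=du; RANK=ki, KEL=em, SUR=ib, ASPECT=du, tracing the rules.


cell RANK=ra, KEL=vo, SUR=ib, ASPECT=du:
underlying: vim-gi-r-ik-z
1. 0 -> e / C _ C #: inserts after position(s) 8: vimgirikez
2. b -> p, d -> t, g -> k, z -> s / _ #: fires at position(s) 10: vimgirikes
3. e -> o, i -> u / B C0 _: no change
4. k -> g, p -> b, s -> z / V _ V: fires at position(s) 8: vimgiriges
surface: vimgiriges

cell RANK=ak, KEL=vo, SUR=ib, ASPECT=du:
underlying: vim-gi-r-ik-k
1. 0 -> e / C _ C #: inserts after position(s) 8: vimgirikek
2. b -> p, d -> t, g -> k, z -> s / _ #: no change
3. e -> o, i -> u / B C0 _: no change
4. k -> g, p -> b, s -> z / V _ V: fires at position(s) 8: vimgirigek
surface: vimgirigek

cell RANK=ki, KEL=em, SUR=ib, ASPECT=du:
underlying: vim-gi-s-ik-fug
1. 0 -> e / C _ C #: no change
2. b -> p, d -> t, g -> k, z -> s / _ #: fires at position(s) 11: vimgisikfuk
3. e -> o, i -> u / B C0 _: no change
4. k -> g, p -> b, s -> z / V _ V: fires at position(s) 6: vimgizikfuk
surface: vimgizikfuk
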